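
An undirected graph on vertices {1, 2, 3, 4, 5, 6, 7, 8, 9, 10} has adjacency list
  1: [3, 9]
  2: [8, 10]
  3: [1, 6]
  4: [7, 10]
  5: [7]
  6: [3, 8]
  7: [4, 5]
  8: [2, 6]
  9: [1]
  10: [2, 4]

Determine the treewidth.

1

A width-1 tree decomposition is:
Bags: B1 = {1, 9}  B2 = {1, 3}  B3 = {3, 6}  B4 = {6, 8}  B5 = {2, 8}  B6 = {2, 10}  B7 = {4, 10}  B8 = {4, 7}  B9 = {5, 7}
Tree: B1–B2, B2–B3, B3–B4, B4–B5, B5–B6, B6–B7, B7–B8, B8–B9
Each bag holds 2 vertices, so the decomposition has width 1, which upper-bounds the treewidth. Any graph with an edge has treewidth ≥ 1, and G has the edge 9–1. Therefore the treewidth is 1.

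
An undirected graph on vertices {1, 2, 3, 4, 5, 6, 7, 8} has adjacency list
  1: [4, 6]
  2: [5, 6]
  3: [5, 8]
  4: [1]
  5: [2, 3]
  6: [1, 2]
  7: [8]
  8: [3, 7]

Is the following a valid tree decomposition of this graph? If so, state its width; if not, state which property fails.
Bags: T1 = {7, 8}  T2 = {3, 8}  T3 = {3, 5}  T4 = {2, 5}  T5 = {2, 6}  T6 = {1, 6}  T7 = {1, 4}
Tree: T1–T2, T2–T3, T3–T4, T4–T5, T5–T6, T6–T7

Yes; width 1.

Checking the three conditions: (i) the bags cover all of {1, 2, 3, 4, 5, 6, 7, 8}; (ii) for each edge, some bag contains both endpoints; (iii) the bags containing any fixed vertex form a subtree. All hold, so the decomposition is valid with width 2 − 1 = 1.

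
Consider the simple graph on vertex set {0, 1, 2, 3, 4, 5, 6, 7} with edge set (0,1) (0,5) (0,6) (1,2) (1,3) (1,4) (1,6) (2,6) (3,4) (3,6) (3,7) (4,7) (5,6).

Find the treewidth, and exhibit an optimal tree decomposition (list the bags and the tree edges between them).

The largest bag has 3 vertices, giving width 2; this decomposition certifies tw(G) ≤ 2. Conversely, {1, 3, 4} is a clique of size 3, and the vertices of any clique must share a bag in every tree decomposition; so some bag has ≥ 3 vertices and tw(G) ≥ 2. Therefore the treewidth is 2.

Treewidth 2.
Bags: B1 = {1, 3, 6}  B2 = {1, 2, 6}  B3 = {0, 1, 6}  B4 = {0, 5, 6}  B5 = {1, 3, 4}  B6 = {3, 4, 7}
Tree: B1–B2, B1–B3, B3–B4, B1–B5, B5–B6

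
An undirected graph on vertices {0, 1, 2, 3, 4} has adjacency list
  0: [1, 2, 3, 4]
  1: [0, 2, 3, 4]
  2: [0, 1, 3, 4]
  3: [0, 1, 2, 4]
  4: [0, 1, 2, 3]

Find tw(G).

A width-4 tree decomposition is:
Bags: B1 = {0, 1, 2, 3, 4}
Tree: (single bag)
A single bag containing all 5 vertices is trivially a valid decomposition of width 4. For the lower bound, the 5 vertices {0, 1, 2, 3, 4} are pairwise adjacent, and any tree decomposition puts a clique entirely inside one bag — forcing width ≥ 4. The upper and lower bounds meet at 4, so that is the treewidth.

4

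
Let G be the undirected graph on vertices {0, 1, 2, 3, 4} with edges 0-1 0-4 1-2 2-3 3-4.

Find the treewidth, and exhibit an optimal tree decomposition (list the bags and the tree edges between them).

Treewidth 2.
One optimal decomposition is:
Bags: B1 = {1, 2, 3}  B2 = {1, 3, 4}  B3 = {0, 1, 4}
Tree: B1–B2, B2–B3

The largest bag has 3 vertices, giving width 2; this decomposition certifies tw(G) ≤ 2. For the lower bound, G contains the cycle 1–2–3–4–0–1, so G is not a forest; only forests have treewidth ≤ 1, hence tw(G) ≥ 2. Hence tw(G) = 2 exactly.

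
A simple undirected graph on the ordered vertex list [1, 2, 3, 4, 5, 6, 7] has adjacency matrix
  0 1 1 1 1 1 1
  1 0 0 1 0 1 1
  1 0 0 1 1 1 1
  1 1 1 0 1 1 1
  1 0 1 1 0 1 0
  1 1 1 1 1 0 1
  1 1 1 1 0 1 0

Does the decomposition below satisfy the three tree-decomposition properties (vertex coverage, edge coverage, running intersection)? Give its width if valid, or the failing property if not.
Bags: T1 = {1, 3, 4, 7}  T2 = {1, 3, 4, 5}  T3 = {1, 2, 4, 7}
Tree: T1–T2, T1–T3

No — vertex 6 appears in no bag.

A tree decomposition must satisfy three properties: every vertex lies in some bag; for every edge, both endpoints lie together in some bag; and for every vertex, the bags containing it form a connected subtree. Here vertex 6 appears in no bag, so the decomposition is invalid.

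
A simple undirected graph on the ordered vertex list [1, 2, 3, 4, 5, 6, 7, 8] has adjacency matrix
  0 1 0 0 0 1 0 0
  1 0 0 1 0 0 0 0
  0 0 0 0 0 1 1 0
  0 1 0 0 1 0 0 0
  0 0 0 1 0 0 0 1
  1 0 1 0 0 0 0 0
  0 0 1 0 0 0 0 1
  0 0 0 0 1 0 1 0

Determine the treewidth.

2

A width-2 tree decomposition is:
Bags: B1 = {3, 7, 8}  B2 = {3, 5, 8}  B3 = {3, 4, 5}  B4 = {2, 3, 4}  B5 = {1, 2, 3}  B6 = {1, 3, 6}
Tree: B1–B2, B2–B3, B3–B4, B4–B5, B5–B6
Every bag has size at most 3, so the width is 3 − 1 = 2 and tw(G) ≤ 2. The edges 3–7–8–5–4–2–1–6–3 form a cycle, so G is not a tree and its treewidth is at least 2. Combining the bounds, tw(G) = 2.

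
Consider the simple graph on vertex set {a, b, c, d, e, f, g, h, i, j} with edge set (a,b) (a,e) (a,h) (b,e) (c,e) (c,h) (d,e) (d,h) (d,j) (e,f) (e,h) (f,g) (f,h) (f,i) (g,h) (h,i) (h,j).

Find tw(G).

A width-2 tree decomposition is:
Bags: B1 = {f, g, h}  B2 = {e, f, h}  B3 = {a, e, h}  B4 = {d, e, h}  B5 = {d, h, j}  B6 = {a, b, e}  B7 = {f, h, i}  B8 = {c, e, h}
Tree: B1–B2, B2–B3, B2–B4, B4–B5, B3–B6, B2–B7, B3–B8
Every bag has size at most 3, so the width is 3 − 1 = 2 and tw(G) ≤ 2. For the lower bound, the 3 vertices {f, g, h} are pairwise adjacent, and any tree decomposition puts a clique entirely inside one bag — forcing width ≥ 2. The upper and lower bounds meet at 2, so that is the treewidth.

2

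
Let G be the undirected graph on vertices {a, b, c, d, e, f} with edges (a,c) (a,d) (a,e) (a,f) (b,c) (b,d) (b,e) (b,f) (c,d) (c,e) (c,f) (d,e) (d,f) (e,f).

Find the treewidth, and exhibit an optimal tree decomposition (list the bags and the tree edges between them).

The largest bag has 5 vertices, giving width 4; this decomposition certifies tw(G) ≤ 4. For the lower bound, the 5 vertices {a, c, d, e, f} are pairwise adjacent, and any tree decomposition puts a clique entirely inside one bag — forcing width ≥ 4. Hence tw(G) = 4 exactly.

Treewidth 4.
Bags: B1 = {a, c, d, e, f}  B2 = {b, c, d, e, f}
Tree: B1–B2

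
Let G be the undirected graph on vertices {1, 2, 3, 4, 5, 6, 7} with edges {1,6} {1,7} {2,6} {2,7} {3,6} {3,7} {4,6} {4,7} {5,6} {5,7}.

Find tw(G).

A width-2 tree decomposition is:
Bags: B1 = {1, 6, 7}  B2 = {2, 6, 7}  B3 = {3, 6, 7}  B4 = {5, 6, 7}  B5 = {4, 6, 7}
Tree: B1–B2, B2–B3, B3–B4, B4–B5
The largest bag has 3 vertices, giving width 2; this decomposition certifies tw(G) ≤ 2. For the lower bound, G contains the cycle 7–1–6–2–7, so G is not a forest; only forests have treewidth ≤ 1, hence tw(G) ≥ 2. Hence tw(G) = 2 exactly.

2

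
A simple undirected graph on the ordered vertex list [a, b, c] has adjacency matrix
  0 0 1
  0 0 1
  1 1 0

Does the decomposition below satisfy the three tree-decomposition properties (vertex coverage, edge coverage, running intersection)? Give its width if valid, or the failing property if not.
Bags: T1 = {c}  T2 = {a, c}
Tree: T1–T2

A tree decomposition must satisfy three properties: every vertex lies in some bag; for every edge, both endpoints lie together in some bag; and for every vertex, the bags containing it form a connected subtree. Here vertex b appears in no bag, so the decomposition is invalid.

No — vertex b appears in no bag.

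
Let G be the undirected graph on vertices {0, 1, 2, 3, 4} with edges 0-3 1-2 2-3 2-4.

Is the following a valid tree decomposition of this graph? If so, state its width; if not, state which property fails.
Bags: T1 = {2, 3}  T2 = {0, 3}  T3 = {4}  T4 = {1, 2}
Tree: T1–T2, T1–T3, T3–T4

No — edge (2,4) lies in no bag.

A tree decomposition must satisfy three properties: every vertex lies in some bag; for every edge, both endpoints lie together in some bag; and for every vertex, the bags containing it form a connected subtree. Here edge (2,4) lies in no bag, so the decomposition is invalid.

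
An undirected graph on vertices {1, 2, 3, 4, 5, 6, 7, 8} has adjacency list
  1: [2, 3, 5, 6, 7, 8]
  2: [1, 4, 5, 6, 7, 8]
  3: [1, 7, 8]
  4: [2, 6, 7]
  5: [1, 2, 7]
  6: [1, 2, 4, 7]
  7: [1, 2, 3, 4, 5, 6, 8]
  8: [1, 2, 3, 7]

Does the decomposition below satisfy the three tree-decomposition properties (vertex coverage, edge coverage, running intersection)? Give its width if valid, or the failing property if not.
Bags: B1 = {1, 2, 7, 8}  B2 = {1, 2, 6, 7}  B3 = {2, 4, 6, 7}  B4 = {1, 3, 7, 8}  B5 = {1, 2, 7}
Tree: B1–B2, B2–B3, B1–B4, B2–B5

A tree decomposition must satisfy three properties: every vertex lies in some bag; for every edge, both endpoints lie together in some bag; and for every vertex, the bags containing it form a connected subtree. Here vertex 5 appears in no bag, so the decomposition is invalid.

No — vertex 5 appears in no bag.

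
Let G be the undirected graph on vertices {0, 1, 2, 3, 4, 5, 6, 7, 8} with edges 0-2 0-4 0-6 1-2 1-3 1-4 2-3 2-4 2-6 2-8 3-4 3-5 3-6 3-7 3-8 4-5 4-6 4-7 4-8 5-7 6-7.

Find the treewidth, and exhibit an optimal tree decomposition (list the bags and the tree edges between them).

Each bag holds 4 vertices, so the decomposition has width 3, which upper-bounds the treewidth. Conversely, {0, 2, 4, 6} is a clique of size 4, and the vertices of any clique must share a bag in every tree decomposition; so some bag has ≥ 4 vertices and tw(G) ≥ 3. The upper and lower bounds meet at 3, so that is the treewidth.

Treewidth 3.
One such decomposition:
Bags: B1 = {1, 2, 3, 4}  B2 = {2, 3, 4, 6}  B3 = {2, 3, 4, 8}  B4 = {3, 4, 6, 7}  B5 = {3, 4, 5, 7}  B6 = {0, 2, 4, 6}
Tree: B1–B2, B2–B3, B2–B4, B4–B5, B2–B6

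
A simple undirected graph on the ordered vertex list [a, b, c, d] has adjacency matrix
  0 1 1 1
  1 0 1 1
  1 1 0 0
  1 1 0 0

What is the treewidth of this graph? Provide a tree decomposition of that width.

Each bag holds 3 vertices, so the decomposition has width 2, which upper-bounds the treewidth. On the other hand G contains the 3-clique {a, b, d}. A clique must lie in a single bag of any decomposition, so no decomposition can have width below 2. Combining the bounds, tw(G) = 2.

Treewidth 2.
Bags: B1 = {a, b, d}  B2 = {a, b, c}
Tree: B1–B2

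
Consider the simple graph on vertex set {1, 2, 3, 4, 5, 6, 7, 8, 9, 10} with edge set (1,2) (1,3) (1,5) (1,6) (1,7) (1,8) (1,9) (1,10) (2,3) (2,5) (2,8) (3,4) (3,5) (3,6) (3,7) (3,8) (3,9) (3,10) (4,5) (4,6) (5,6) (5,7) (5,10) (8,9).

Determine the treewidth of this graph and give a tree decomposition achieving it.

Treewidth 3.
One such decomposition:
Bags: B1 = {1, 2, 3, 8}  B2 = {1, 2, 3, 5}  B3 = {1, 3, 5, 10}  B4 = {1, 3, 8, 9}  B5 = {1, 3, 5, 6}  B6 = {1, 3, 5, 7}  B7 = {3, 4, 5, 6}
Tree: B1–B2, B2–B3, B1–B4, B2–B5, B3–B6, B5–B7

Every bag has size at most 4, so the width is 4 − 1 = 3 and tw(G) ≤ 3. For the lower bound, the 4 vertices {1, 3, 8, 9} are pairwise adjacent, and any tree decomposition puts a clique entirely inside one bag — forcing width ≥ 3. The upper and lower bounds meet at 3, so that is the treewidth.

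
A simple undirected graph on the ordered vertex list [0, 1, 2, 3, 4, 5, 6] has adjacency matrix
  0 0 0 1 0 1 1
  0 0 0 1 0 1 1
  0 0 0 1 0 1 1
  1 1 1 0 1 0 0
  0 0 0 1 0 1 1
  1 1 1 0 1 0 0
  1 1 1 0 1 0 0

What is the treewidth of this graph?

3

A width-3 tree decomposition is:
Bags: B1 = {3, 4, 5, 6}  B2 = {2, 3, 5, 6}  B3 = {1, 3, 5, 6}  B4 = {0, 3, 5, 6}
Tree: B1–B2, B2–B3, B3–B4
Every bag has size at most 4, so the width is 4 − 1 = 3 and tw(G) ≤ 3. For the lower bound: the 4 vertex sets {4,5}, {2,3}, {6}, {1} are disjoint, each induces a connected subgraph, and every pair is joined by at least one edge of G. Contracting each set to a single vertex therefore yields K_{4} as a minor, and since treewidth is minor-monotone, tw(G) ≥ tw(K_{4}) = 3. Combining the bounds, tw(G) = 3.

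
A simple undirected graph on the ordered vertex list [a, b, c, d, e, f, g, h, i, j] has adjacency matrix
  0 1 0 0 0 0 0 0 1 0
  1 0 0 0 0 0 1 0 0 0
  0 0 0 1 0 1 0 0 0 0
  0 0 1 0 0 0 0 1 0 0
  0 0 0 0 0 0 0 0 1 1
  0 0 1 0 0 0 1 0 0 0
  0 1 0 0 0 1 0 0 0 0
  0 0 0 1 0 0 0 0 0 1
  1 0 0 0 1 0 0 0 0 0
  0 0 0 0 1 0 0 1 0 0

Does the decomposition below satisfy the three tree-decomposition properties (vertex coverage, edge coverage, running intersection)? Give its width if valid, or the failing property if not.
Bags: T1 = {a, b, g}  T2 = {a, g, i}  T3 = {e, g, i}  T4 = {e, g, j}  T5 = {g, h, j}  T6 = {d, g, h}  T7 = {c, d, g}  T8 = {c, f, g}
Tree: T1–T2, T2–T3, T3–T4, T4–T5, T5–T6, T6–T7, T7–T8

Yes; width 2.

Checking the three conditions: (i) the bags cover all of {a, b, c, d, e, f, g, h, i, j}; (ii) for each edge, some bag contains both endpoints; (iii) the bags containing any fixed vertex form a subtree. All hold, so the decomposition is valid with width 3 − 1 = 2.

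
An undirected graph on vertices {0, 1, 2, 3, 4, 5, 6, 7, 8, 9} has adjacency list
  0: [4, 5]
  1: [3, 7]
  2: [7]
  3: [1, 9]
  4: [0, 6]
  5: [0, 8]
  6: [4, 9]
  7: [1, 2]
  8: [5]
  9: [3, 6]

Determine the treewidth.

A width-1 tree decomposition is:
Bags: B1 = {2, 7}  B2 = {1, 7}  B3 = {1, 3}  B4 = {3, 9}  B5 = {6, 9}  B6 = {4, 6}  B7 = {0, 4}  B8 = {0, 5}  B9 = {5, 8}
Tree: B1–B2, B2–B3, B3–B4, B4–B5, B5–B6, B6–B7, B7–B8, B8–B9
Each bag holds 2 vertices, so the decomposition has width 1, which upper-bounds the treewidth. Any graph with an edge has treewidth ≥ 1, and G has the edge 2–7. The upper and lower bounds meet at 1, so that is the treewidth.

1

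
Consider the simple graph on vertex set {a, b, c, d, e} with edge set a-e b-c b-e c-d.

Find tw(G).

1

A width-1 tree decomposition is:
Bags: B1 = {a, e}  B2 = {b, e}  B3 = {b, c}  B4 = {c, d}
Tree: B1–B2, B2–B3, B3–B4
Each bag holds 2 vertices, so the decomposition has width 1, which upper-bounds the treewidth. Since G has at least one edge (e.g. a–e), it is not an edgeless graph, so tw(G) ≥ 1. Combining the bounds, tw(G) = 1.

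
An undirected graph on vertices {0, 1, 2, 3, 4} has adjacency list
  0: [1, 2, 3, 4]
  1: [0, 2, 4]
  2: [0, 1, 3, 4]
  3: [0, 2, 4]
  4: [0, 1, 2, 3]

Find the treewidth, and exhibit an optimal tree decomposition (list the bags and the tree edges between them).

Treewidth 3.
Bags: B1 = {0, 1, 2, 4}  B2 = {0, 2, 3, 4}
Tree: B1–B2

Each bag holds 4 vertices, so the decomposition has width 3, which upper-bounds the treewidth. On the other hand G contains the 4-clique {0, 1, 2, 4}. A clique must lie in a single bag of any decomposition, so no decomposition can have width below 3. The upper and lower bounds meet at 3, so that is the treewidth.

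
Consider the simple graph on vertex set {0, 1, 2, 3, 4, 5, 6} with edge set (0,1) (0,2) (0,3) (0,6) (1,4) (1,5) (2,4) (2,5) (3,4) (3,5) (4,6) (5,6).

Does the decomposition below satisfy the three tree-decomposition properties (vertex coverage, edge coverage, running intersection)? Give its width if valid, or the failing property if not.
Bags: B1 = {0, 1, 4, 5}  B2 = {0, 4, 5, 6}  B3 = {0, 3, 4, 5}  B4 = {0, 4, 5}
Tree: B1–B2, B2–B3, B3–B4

A tree decomposition must satisfy three properties: every vertex lies in some bag; for every edge, both endpoints lie together in some bag; and for every vertex, the bags containing it form a connected subtree. Here vertex 2 appears in no bag, so the decomposition is invalid.

No — vertex 2 appears in no bag.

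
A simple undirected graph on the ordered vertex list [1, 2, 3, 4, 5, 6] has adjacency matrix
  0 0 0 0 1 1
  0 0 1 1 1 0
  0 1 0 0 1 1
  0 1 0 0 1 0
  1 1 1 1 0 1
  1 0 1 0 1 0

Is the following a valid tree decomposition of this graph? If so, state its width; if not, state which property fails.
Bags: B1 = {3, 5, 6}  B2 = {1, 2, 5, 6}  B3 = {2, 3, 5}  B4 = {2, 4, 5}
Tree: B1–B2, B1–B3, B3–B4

No — bags containing vertex 2 are not connected in the tree.

A tree decomposition must satisfy three properties: every vertex lies in some bag; for every edge, both endpoints lie together in some bag; and for every vertex, the bags containing it form a connected subtree. Here bags containing vertex 2 are not connected in the tree, so the decomposition is invalid.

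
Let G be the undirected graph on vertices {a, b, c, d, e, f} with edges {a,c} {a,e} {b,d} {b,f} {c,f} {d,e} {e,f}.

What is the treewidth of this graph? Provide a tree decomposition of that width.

Treewidth 2.
One optimal decomposition is:
Bags: B1 = {a, c, f}  B2 = {a, e, f}  B3 = {b, e, f}  B4 = {b, d, e}
Tree: B1–B2, B2–B3, B3–B4

The largest bag has 3 vertices, giving width 2; this decomposition certifies tw(G) ≤ 2. Since c–a–e–f–c is a cycle in G, G is not acyclic. Forests are exactly the graphs of treewidth ≤ 1, so tw(G) ≥ 2. Therefore the treewidth is 2.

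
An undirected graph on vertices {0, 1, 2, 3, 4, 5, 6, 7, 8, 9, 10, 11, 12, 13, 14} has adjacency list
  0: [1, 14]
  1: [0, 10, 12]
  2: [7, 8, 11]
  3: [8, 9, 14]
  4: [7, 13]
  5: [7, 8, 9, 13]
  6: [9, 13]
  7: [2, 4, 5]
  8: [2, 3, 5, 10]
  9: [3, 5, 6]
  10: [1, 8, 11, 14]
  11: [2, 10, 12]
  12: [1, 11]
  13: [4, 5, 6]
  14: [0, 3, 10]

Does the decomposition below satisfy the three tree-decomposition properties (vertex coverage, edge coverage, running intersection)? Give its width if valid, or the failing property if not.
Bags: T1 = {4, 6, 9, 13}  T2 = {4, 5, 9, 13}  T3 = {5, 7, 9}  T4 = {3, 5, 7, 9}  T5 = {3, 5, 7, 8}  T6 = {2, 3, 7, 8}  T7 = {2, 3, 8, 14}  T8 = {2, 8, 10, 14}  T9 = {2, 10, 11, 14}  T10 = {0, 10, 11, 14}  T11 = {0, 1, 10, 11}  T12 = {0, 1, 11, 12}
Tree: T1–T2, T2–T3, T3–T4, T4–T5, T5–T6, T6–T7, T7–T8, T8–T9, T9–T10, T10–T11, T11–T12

A tree decomposition must satisfy three properties: every vertex lies in some bag; for every edge, both endpoints lie together in some bag; and for every vertex, the bags containing it form a connected subtree. Here edge (4,7) lies in no bag, so the decomposition is invalid.

No — edge (4,7) lies in no bag.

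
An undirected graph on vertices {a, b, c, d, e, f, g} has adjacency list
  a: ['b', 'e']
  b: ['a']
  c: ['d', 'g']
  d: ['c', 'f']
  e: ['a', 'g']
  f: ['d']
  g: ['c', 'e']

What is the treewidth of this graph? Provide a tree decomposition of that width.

Treewidth 1.
Bags: B1 = {a, b}  B2 = {a, e}  B3 = {e, g}  B4 = {c, g}  B5 = {c, d}  B6 = {d, f}
Tree: B1–B2, B2–B3, B3–B4, B4–B5, B5–B6

The largest bag has 2 vertices, giving width 1; this decomposition certifies tw(G) ≤ 1. Any graph with an edge has treewidth ≥ 1, and G has the edge b–a. Hence tw(G) = 1 exactly.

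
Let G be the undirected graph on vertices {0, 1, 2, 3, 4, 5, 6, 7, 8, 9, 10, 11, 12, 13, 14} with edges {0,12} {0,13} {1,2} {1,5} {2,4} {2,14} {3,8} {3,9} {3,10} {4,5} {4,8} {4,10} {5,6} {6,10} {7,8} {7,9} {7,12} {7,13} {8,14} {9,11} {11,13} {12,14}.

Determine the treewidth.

3

A width-3 tree decomposition is:
Bags: B1 = {0, 9, 11, 13}  B2 = {0, 7, 9, 13}  B3 = {0, 7, 9, 12}  B4 = {3, 7, 9, 12}  B5 = {3, 7, 8, 12}  B6 = {3, 8, 12, 14}  B7 = {3, 8, 10, 14}  B8 = {4, 8, 10, 14}  B9 = {2, 4, 10, 14}  B10 = {2, 4, 6, 10}  B11 = {2, 4, 5, 6}  B12 = {1, 2, 5, 6}
Tree: B1–B2, B2–B3, B3–B4, B4–B5, B5–B6, B6–B7, B7–B8, B8–B9, B9–B10, B10–B11, B11–B12
The largest bag has 4 vertices, giving width 3; this decomposition certifies tw(G) ≤ 3. For the lower bound: the 4 vertex sets {0,11,13}, {9}, {7}, {3,8,12,14} are disjoint, each induces a connected subgraph, and every pair is joined by at least one edge of G. Contracting each set to a single vertex therefore yields K_{4} as a minor, and since treewidth is minor-monotone, tw(G) ≥ tw(K_{4}) = 3. Hence tw(G) = 3 exactly.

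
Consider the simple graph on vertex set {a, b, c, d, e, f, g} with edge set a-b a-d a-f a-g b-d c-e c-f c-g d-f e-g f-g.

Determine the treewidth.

A width-2 tree decomposition is:
Bags: B1 = {a, f, g}  B2 = {c, f, g}  B3 = {c, e, g}  B4 = {a, d, f}  B5 = {a, b, d}
Tree: B1–B2, B2–B3, B1–B4, B4–B5
Each bag holds 3 vertices, so the decomposition has width 2, which upper-bounds the treewidth. Conversely, {c, e, g} is a clique of size 3, and the vertices of any clique must share a bag in every tree decomposition; so some bag has ≥ 3 vertices and tw(G) ≥ 2. Hence tw(G) = 2 exactly.

2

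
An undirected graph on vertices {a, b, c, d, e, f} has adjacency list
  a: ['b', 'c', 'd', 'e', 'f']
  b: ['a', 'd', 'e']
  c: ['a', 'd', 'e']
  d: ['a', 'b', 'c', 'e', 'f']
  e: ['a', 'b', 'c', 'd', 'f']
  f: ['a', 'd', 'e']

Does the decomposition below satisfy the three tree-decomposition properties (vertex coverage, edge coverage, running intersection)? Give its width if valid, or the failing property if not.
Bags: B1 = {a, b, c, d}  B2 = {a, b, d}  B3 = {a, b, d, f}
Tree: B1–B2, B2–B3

A tree decomposition must satisfy three properties: every vertex lies in some bag; for every edge, both endpoints lie together in some bag; and for every vertex, the bags containing it form a connected subtree. Here vertex e appears in no bag, so the decomposition is invalid.

No — vertex e appears in no bag.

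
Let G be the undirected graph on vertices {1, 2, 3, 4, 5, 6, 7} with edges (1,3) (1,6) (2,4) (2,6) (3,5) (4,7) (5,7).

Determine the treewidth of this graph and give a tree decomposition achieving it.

Treewidth 2.
Bags: B1 = {1, 2, 6}  B2 = {1, 2, 3}  B3 = {2, 3, 5}  B4 = {2, 5, 7}  B5 = {2, 4, 7}
Tree: B1–B2, B2–B3, B3–B4, B4–B5

Each bag holds 3 vertices, so the decomposition has width 2, which upper-bounds the treewidth. For the lower bound, G contains the cycle 2–6–1–3–5–7–4–2, so G is not a forest; only forests have treewidth ≤ 1, hence tw(G) ≥ 2. The upper and lower bounds meet at 2, so that is the treewidth.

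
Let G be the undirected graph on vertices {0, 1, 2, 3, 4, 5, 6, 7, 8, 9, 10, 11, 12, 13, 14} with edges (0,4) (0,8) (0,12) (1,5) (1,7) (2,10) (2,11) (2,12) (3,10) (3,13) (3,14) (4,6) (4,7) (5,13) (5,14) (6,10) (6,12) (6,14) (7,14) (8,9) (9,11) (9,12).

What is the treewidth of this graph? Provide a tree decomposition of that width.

The largest bag has 4 vertices, giving width 3; this decomposition certifies tw(G) ≤ 3. For the lower bound: the 4 vertex sets {8,9,11}, {0}, {12}, {2,4,6,10} are disjoint, each induces a connected subgraph, and every pair is joined by at least one edge of G. Contracting each set to a single vertex therefore yields K_{4} as a minor, and since treewidth is minor-monotone, tw(G) ≥ tw(K_{4}) = 3. Hence tw(G) = 3 exactly.

Treewidth 3.
One optimal decomposition is:
Bags: B1 = {0, 8, 9, 11}  B2 = {0, 9, 11, 12}  B3 = {0, 2, 11, 12}  B4 = {0, 2, 4, 12}  B5 = {2, 4, 6, 12}  B6 = {2, 4, 6, 10}  B7 = {4, 6, 7, 10}  B8 = {6, 7, 10, 14}  B9 = {3, 7, 10, 14}  B10 = {1, 3, 7, 14}  B11 = {1, 3, 5, 14}  B12 = {1, 3, 5, 13}
Tree: B1–B2, B2–B3, B3–B4, B4–B5, B5–B6, B6–B7, B7–B8, B8–B9, B9–B10, B10–B11, B11–B12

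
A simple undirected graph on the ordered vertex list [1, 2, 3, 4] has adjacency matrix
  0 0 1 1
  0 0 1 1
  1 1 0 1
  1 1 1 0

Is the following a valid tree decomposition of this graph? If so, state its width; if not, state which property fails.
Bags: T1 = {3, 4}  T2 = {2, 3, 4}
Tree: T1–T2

A tree decomposition must satisfy three properties: every vertex lies in some bag; for every edge, both endpoints lie together in some bag; and for every vertex, the bags containing it form a connected subtree. Here vertex 1 appears in no bag, so the decomposition is invalid.

No — vertex 1 appears in no bag.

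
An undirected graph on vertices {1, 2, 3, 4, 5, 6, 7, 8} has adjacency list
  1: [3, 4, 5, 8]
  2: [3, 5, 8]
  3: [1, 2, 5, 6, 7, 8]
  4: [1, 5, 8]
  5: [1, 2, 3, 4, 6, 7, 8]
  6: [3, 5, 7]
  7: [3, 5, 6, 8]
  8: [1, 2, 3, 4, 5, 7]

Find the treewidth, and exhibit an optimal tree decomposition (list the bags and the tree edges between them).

Each bag holds 4 vertices, so the decomposition has width 3, which upper-bounds the treewidth. On the other hand G contains the 4-clique {1, 3, 5, 8}. A clique must lie in a single bag of any decomposition, so no decomposition can have width below 3. The upper and lower bounds meet at 3, so that is the treewidth.

Treewidth 3.
Bags: B1 = {1, 4, 5, 8}  B2 = {1, 3, 5, 8}  B3 = {2, 3, 5, 8}  B4 = {3, 5, 7, 8}  B5 = {3, 5, 6, 7}
Tree: B1–B2, B2–B3, B3–B4, B4–B5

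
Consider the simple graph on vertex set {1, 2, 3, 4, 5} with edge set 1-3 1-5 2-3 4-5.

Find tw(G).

A width-1 tree decomposition is:
Bags: B1 = {2, 3}  B2 = {1, 3}  B3 = {1, 5}  B4 = {4, 5}
Tree: B1–B2, B2–B3, B3–B4
Every bag has size at most 2, so the width is 2 − 1 = 1 and tw(G) ≤ 1. Any graph with an edge has treewidth ≥ 1, and G has the edge 2–3. Combining the bounds, tw(G) = 1.

1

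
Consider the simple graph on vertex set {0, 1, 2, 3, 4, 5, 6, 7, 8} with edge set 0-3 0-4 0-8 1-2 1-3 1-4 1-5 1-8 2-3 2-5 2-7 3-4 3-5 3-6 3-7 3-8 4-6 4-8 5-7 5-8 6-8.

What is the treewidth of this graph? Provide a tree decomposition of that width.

Treewidth 3.
One optimal decomposition is:
Bags: B1 = {1, 2, 3, 5}  B2 = {1, 3, 5, 8}  B3 = {2, 3, 5, 7}  B4 = {1, 3, 4, 8}  B5 = {0, 3, 4, 8}  B6 = {3, 4, 6, 8}
Tree: B1–B2, B1–B3, B2–B4, B4–B5, B4–B6

The largest bag has 4 vertices, giving width 3; this decomposition certifies tw(G) ≤ 3. Conversely, {0, 3, 4, 8} is a clique of size 4, and the vertices of any clique must share a bag in every tree decomposition; so some bag has ≥ 4 vertices and tw(G) ≥ 3. Therefore the treewidth is 3.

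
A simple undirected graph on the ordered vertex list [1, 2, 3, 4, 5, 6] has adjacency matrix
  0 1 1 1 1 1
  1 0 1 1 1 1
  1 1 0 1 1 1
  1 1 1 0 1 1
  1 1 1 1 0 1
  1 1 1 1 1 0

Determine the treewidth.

A width-5 tree decomposition is:
Bags: B1 = {1, 2, 3, 4, 5, 6}
Tree: (single bag)
With just one bag of size 6, the width is 6 − 1 = 5, so tw(G) ≤ 5. Conversely, {1, 2, 3, 4, 5, 6} is a clique of size 6, and the vertices of any clique must share a bag in every tree decomposition; so some bag has ≥ 6 vertices and tw(G) ≥ 5. The upper and lower bounds meet at 5, so that is the treewidth.

5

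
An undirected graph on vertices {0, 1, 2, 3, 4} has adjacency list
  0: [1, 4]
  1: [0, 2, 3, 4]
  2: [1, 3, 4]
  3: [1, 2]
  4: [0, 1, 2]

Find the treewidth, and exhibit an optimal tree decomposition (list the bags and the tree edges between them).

The largest bag has 3 vertices, giving width 2; this decomposition certifies tw(G) ≤ 2. On the other hand G contains the 3-clique {0, 1, 4}. A clique must lie in a single bag of any decomposition, so no decomposition can have width below 2. Combining the bounds, tw(G) = 2.

Treewidth 2.
One such decomposition:
Bags: B1 = {1, 2, 4}  B2 = {0, 1, 4}  B3 = {1, 2, 3}
Tree: B1–B2, B1–B3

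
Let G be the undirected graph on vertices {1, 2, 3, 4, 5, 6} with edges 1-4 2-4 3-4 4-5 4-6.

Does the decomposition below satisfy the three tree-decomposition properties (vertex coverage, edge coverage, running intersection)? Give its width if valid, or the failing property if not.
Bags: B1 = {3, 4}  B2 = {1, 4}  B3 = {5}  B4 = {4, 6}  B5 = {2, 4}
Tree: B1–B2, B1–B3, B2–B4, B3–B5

No — edge (4,5) lies in no bag.

A tree decomposition must satisfy three properties: every vertex lies in some bag; for every edge, both endpoints lie together in some bag; and for every vertex, the bags containing it form a connected subtree. Here edge (4,5) lies in no bag, so the decomposition is invalid.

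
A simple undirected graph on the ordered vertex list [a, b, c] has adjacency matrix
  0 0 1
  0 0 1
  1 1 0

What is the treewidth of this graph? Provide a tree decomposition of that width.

Treewidth 1.
One optimal decomposition is:
Bags: B1 = {a, c}  B2 = {b, c}
Tree: B1–B2

The largest bag has 2 vertices, giving width 1; this decomposition certifies tw(G) ≤ 1. G has an edge, so its treewidth is at least 1. Therefore the treewidth is 1.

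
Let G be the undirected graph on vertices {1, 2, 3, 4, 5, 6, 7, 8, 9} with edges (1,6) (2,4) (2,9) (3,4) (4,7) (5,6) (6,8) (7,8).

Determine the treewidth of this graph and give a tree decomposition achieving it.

Every bag has size at most 2, so the width is 2 − 1 = 1 and tw(G) ≤ 1. Any graph with an edge has treewidth ≥ 1, and G has the edge 6–8. Hence tw(G) = 1 exactly.

Treewidth 1.
Bags: B1 = {6, 8}  B2 = {1, 6}  B3 = {7, 8}  B4 = {4, 7}  B5 = {5, 6}  B6 = {2, 4}  B7 = {2, 9}  B8 = {3, 4}
Tree: B1–B2, B1–B3, B3–B4, B1–B5, B4–B6, B6–B7, B4–B8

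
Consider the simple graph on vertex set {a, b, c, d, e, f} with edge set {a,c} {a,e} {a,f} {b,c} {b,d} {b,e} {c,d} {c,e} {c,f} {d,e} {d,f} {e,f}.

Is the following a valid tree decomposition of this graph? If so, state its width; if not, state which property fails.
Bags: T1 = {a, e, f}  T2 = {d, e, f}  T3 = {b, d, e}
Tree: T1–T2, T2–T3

A tree decomposition must satisfy three properties: every vertex lies in some bag; for every edge, both endpoints lie together in some bag; and for every vertex, the bags containing it form a connected subtree. Here vertex c appears in no bag, so the decomposition is invalid.

No — vertex c appears in no bag.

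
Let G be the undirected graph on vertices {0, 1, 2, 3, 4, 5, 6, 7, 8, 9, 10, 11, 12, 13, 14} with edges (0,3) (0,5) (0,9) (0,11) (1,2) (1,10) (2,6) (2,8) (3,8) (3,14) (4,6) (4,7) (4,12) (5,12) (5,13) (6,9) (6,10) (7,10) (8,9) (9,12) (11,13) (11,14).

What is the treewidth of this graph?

3

A width-3 tree decomposition is:
Bags: B1 = {5, 11, 13, 14}  B2 = {0, 5, 11, 14}  B3 = {0, 3, 5, 14}  B4 = {0, 3, 5, 12}  B5 = {0, 3, 9, 12}  B6 = {3, 8, 9, 12}  B7 = {4, 8, 9, 12}  B8 = {4, 6, 8, 9}  B9 = {2, 4, 6, 8}  B10 = {2, 4, 6, 7}  B11 = {2, 6, 7, 10}  B12 = {1, 2, 7, 10}
Tree: B1–B2, B2–B3, B3–B4, B4–B5, B5–B6, B6–B7, B7–B8, B8–B9, B9–B10, B10–B11, B11–B12
Each bag holds 4 vertices, so the decomposition has width 3, which upper-bounds the treewidth. For the lower bound: the 4 vertex sets {11,13,14}, {5}, {0}, {3,8,9,12} are disjoint, each induces a connected subgraph, and every pair is joined by at least one edge of G. Contracting each set to a single vertex therefore yields K_{4} as a minor, and since treewidth is minor-monotone, tw(G) ≥ tw(K_{4}) = 3. Combining the bounds, tw(G) = 3.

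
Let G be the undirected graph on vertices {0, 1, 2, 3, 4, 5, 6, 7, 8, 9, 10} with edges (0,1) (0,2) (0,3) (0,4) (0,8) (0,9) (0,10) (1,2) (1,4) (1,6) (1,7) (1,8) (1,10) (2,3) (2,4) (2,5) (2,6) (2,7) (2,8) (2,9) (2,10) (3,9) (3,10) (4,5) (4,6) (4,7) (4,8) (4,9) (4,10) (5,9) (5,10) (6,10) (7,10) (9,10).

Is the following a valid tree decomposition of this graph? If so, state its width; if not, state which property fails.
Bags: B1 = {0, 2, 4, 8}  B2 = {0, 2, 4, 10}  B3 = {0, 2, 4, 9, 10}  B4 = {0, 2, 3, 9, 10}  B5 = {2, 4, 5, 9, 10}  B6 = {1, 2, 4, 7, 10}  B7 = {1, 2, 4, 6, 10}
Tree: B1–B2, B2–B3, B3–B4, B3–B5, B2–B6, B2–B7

A tree decomposition must satisfy three properties: every vertex lies in some bag; for every edge, both endpoints lie together in some bag; and for every vertex, the bags containing it form a connected subtree. Here edge (1,0) lies in no bag, so the decomposition is invalid.

No — edge (1,0) lies in no bag.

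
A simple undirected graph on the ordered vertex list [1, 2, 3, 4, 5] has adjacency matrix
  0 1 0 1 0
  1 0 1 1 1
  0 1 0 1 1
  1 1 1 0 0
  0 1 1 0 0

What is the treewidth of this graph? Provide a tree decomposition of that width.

Treewidth 2.
One such decomposition:
Bags: B1 = {1, 2, 4}  B2 = {2, 3, 4}  B3 = {2, 3, 5}
Tree: B1–B2, B2–B3

Each bag holds 3 vertices, so the decomposition has width 2, which upper-bounds the treewidth. Conversely, {1, 2, 4} is a clique of size 3, and the vertices of any clique must share a bag in every tree decomposition; so some bag has ≥ 3 vertices and tw(G) ≥ 2. Therefore the treewidth is 2.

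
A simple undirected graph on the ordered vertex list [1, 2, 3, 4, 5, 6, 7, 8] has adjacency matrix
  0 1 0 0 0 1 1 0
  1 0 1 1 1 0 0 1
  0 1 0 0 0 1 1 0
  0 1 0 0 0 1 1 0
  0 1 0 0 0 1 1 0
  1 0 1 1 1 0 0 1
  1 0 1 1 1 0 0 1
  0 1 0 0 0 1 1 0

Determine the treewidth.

3

A width-3 tree decomposition is:
Bags: B1 = {2, 3, 6, 7}  B2 = {2, 5, 6, 7}  B3 = {2, 6, 7, 8}  B4 = {2, 4, 6, 7}  B5 = {1, 2, 6, 7}
Tree: B1–B2, B2–B3, B3–B4, B4–B5
Each bag holds 4 vertices, so the decomposition has width 3, which upper-bounds the treewidth. For the lower bound: the 4 vertex sets {2,3}, {5,6}, {7}, {8} are disjoint, each induces a connected subgraph, and every pair is joined by at least one edge of G. Contracting each set to a single vertex therefore yields K_{4} as a minor, and since treewidth is minor-monotone, tw(G) ≥ tw(K_{4}) = 3. Hence tw(G) = 3 exactly.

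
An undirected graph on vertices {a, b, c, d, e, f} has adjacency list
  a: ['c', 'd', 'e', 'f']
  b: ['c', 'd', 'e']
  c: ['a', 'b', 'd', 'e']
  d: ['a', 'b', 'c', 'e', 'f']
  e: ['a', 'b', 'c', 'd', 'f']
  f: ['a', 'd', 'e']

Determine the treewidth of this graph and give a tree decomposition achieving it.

The largest bag has 4 vertices, giving width 3; this decomposition certifies tw(G) ≤ 3. Conversely, {a, c, d, e} is a clique of size 4, and the vertices of any clique must share a bag in every tree decomposition; so some bag has ≥ 4 vertices and tw(G) ≥ 3. Therefore the treewidth is 3.

Treewidth 3.
One optimal decomposition is:
Bags: B1 = {a, c, d, e}  B2 = {b, c, d, e}  B3 = {a, d, e, f}
Tree: B1–B2, B1–B3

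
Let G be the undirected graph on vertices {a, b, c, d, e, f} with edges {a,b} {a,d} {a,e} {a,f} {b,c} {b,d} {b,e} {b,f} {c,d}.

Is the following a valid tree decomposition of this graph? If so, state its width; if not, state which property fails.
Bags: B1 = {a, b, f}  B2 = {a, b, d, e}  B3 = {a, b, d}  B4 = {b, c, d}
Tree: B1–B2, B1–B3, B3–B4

A tree decomposition must satisfy three properties: every vertex lies in some bag; for every edge, both endpoints lie together in some bag; and for every vertex, the bags containing it form a connected subtree. Here bags containing vertex d are not connected in the tree, so the decomposition is invalid.

No — bags containing vertex d are not connected in the tree.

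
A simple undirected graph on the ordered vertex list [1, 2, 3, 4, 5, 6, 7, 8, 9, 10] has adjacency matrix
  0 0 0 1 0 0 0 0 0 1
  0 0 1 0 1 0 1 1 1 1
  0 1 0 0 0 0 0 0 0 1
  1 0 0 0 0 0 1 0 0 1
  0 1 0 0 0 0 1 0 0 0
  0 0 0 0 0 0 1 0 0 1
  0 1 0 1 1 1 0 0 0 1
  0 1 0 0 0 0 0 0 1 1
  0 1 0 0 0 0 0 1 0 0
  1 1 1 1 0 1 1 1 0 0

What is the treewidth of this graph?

2

A width-2 tree decomposition is:
Bags: B1 = {2, 7, 10}  B2 = {2, 8, 10}  B3 = {2, 3, 10}  B4 = {4, 7, 10}  B5 = {1, 4, 10}  B6 = {6, 7, 10}  B7 = {2, 5, 7}  B8 = {2, 8, 9}
Tree: B1–B2, B1–B3, B1–B4, B4–B5, B1–B6, B1–B7, B2–B8
The largest bag has 3 vertices, giving width 2; this decomposition certifies tw(G) ≤ 2. For the lower bound, the 3 vertices {2, 8, 9} are pairwise adjacent, and any tree decomposition puts a clique entirely inside one bag — forcing width ≥ 2. Combining the bounds, tw(G) = 2.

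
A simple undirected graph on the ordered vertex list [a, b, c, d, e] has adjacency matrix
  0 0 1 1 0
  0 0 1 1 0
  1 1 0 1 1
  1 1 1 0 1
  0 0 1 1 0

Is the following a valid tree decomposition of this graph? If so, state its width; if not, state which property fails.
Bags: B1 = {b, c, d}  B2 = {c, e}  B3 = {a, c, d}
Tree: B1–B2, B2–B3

A tree decomposition must satisfy three properties: every vertex lies in some bag; for every edge, both endpoints lie together in some bag; and for every vertex, the bags containing it form a connected subtree. Here edge (d,e) lies in no bag, so the decomposition is invalid.

No — edge (d,e) lies in no bag.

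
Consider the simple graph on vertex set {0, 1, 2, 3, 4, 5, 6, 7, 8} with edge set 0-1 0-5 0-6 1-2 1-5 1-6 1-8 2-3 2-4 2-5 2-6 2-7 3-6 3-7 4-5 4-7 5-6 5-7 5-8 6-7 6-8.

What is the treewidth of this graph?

A width-3 tree decomposition is:
Bags: B1 = {2, 3, 6, 7}  B2 = {2, 5, 6, 7}  B3 = {2, 4, 5, 7}  B4 = {1, 2, 5, 6}  B5 = {1, 5, 6, 8}  B6 = {0, 1, 5, 6}
Tree: B1–B2, B2–B3, B2–B4, B4–B5, B5–B6
The largest bag has 4 vertices, giving width 3; this decomposition certifies tw(G) ≤ 3. Conversely, {2, 3, 6, 7} is a clique of size 4, and the vertices of any clique must share a bag in every tree decomposition; so some bag has ≥ 4 vertices and tw(G) ≥ 3. Hence tw(G) = 3 exactly.

3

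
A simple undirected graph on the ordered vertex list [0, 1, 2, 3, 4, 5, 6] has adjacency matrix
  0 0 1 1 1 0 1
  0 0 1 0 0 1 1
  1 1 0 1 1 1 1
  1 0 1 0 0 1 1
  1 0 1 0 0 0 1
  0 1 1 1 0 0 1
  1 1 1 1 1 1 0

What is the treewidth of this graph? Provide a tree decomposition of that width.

Treewidth 3.
Bags: B1 = {2, 3, 5, 6}  B2 = {0, 2, 3, 6}  B3 = {1, 2, 5, 6}  B4 = {0, 2, 4, 6}
Tree: B1–B2, B1–B3, B2–B4

Each bag holds 4 vertices, so the decomposition has width 3, which upper-bounds the treewidth. For the lower bound, the 4 vertices {0, 2, 3, 6} are pairwise adjacent, and any tree decomposition puts a clique entirely inside one bag — forcing width ≥ 3. The upper and lower bounds meet at 3, so that is the treewidth.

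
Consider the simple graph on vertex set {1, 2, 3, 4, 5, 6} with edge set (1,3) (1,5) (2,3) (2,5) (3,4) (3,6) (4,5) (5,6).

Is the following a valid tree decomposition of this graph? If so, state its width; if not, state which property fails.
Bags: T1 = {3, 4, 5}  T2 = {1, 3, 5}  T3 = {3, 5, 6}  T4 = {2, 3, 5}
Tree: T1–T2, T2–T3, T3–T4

Yes; width 2.

Vertex coverage: the bags together contain {1, 2, 3, 4, 5, 6}, the full vertex set. Edge coverage: each edge of G has both endpoints in at least one bag. Running intersection: for every vertex, the bags containing it form a connected subtree. All three properties hold, so this is a valid tree decomposition of width max|bag| − 1 = 2, and hence tw(G) ≤ 2.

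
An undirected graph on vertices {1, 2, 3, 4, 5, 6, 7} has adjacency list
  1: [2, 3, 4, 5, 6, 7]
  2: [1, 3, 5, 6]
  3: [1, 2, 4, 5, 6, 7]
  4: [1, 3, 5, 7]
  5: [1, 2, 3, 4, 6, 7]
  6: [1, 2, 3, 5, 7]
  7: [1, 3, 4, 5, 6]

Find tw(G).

A width-4 tree decomposition is:
Bags: B1 = {1, 3, 5, 6, 7}  B2 = {1, 2, 3, 5, 6}  B3 = {1, 3, 4, 5, 7}
Tree: B1–B2, B1–B3
Every bag has size at most 5, so the width is 5 − 1 = 4 and tw(G) ≤ 4. For the lower bound, the 5 vertices {1, 3, 4, 5, 7} are pairwise adjacent, and any tree decomposition puts a clique entirely inside one bag — forcing width ≥ 4. Hence tw(G) = 4 exactly.

4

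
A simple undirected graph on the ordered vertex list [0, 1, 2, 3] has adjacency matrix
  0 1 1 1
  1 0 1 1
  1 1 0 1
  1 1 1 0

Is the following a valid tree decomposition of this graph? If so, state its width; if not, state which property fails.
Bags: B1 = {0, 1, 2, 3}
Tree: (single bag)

Yes; width 3.

Every vertex of G appears in some bag (union = {0, 1, 2, 3}); every edge is covered by a bag; and for each vertex v the set of bags containing v is connected in the bag tree. The decomposition is therefore valid. The largest bag has 4 vertices, so the width is 3.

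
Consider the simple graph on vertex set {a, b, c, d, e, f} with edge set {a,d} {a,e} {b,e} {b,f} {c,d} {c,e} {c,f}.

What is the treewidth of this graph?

A width-2 tree decomposition is:
Bags: B1 = {a, d, e}  B2 = {c, d, e}  B3 = {b, c, e}  B4 = {b, c, f}
Tree: B1–B2, B2–B3, B3–B4
The largest bag has 3 vertices, giving width 2; this decomposition certifies tw(G) ≤ 2. The edges a–d–c–e–a form a cycle, so G is not a tree and its treewidth is at least 2. Combining the bounds, tw(G) = 2.

2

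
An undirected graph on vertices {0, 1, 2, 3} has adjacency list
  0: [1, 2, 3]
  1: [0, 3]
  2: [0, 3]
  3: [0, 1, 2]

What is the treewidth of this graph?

2

A width-2 tree decomposition is:
Bags: B1 = {0, 2, 3}  B2 = {0, 1, 3}
Tree: B1–B2
The largest bag has 3 vertices, giving width 2; this decomposition certifies tw(G) ≤ 2. For the lower bound, the 3 vertices {0, 1, 3} are pairwise adjacent, and any tree decomposition puts a clique entirely inside one bag — forcing width ≥ 2. Hence tw(G) = 2 exactly.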